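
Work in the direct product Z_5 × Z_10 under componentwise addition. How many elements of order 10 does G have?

24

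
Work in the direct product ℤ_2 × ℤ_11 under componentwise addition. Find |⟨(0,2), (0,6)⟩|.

11

|⟨(0,2)⟩| = 11 and |⟨(0,6)⟩| = 11, so |H| is a multiple of lcm(11, 11) = 11 and divides |G| = 22.
Closing under the operation: H = {(0,0), (0,1), (0,2), (0,3), (0,4), (0,5), (0,6), (0,7), (0,8), (0,9), (0,10)}, so |H| = 11.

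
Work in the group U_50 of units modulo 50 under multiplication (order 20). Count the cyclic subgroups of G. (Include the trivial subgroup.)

6

Group the elements of G by the cyclic subgroup they generate; each cyclic subgroup of order d accounts for φ(d) elements.
Cyclic subgroups by order — order 1: 1; order 2: 1; order 4: 1; order 5: 1; order 10: 1; order 20: 1.
Total: 6.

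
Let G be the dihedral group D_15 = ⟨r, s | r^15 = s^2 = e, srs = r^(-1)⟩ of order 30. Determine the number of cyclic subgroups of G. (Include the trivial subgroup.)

19

A cyclic subgroup of order d is generated by each of its φ(d) elements of order d, so the cyclic subgroups of order d number (#elements of order d)/φ(d).
Cyclic subgroups by order — order 1: 1; order 2: 15; order 3: 1; order 5: 1; order 15: 1.
Total: 19.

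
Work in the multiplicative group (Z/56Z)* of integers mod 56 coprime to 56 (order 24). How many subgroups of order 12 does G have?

|G| = 24 and 12 | 24, so subgroups of order 12 are possible by Lagrange.
The subgroups of order 12 are: {1, 5, 9, 11, 13, 25, 31, 43, 45, 47, 51, 55}; {1, 9, 11, 15, 23, 25, 29, 37, 39, 43, 51, 53}; {1, 3, 9, 11, 17, 19, 25, 27, 33, 41, 43, 51}; {1, 3, 5, 9, 13, 15, 19, 23, 25, 27, 39, 45}; … (7 in all).
So G has 7 subgroups of order 12.

7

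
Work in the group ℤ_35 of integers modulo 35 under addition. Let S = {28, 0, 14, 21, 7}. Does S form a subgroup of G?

|S| = 5 divides |G| = 35, consistent with Lagrange.
S contains the identity, every element's inverse is in S, and S is closed under +: it is a subgroup.
In fact S = ⟨21⟩.

Yes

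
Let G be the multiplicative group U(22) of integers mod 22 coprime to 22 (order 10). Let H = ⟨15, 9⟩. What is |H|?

|⟨15⟩| = 5 and |⟨9⟩| = 5, so |H| is a multiple of lcm(5, 5) = 5 and divides |G| = 10.
Closing under the operation: H = {1, 3, 5, 9, 15}, so |H| = 5.

5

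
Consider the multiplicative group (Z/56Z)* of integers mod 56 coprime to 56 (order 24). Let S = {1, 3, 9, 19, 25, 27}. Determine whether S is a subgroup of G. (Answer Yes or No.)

|S| = 6 divides |G| = 24, consistent with Lagrange.
S contains the identity, every element's inverse is in S, and S is closed under ·: it is a subgroup.
In fact S = ⟨3⟩.

Yes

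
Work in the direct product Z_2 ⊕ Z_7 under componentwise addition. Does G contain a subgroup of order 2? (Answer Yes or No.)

2 | 14. A subgroup of order 2 is {(0,0), (1,0)}.

Yes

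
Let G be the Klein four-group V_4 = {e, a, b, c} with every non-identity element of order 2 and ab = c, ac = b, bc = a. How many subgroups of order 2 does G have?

|G| = 4 and 2 | 4, so subgroups of order 2 are possible by Lagrange.
The subgroups of order 2 are: {e, a}; {e, b}; {e, c}.
So G has 3 subgroups of order 2.

3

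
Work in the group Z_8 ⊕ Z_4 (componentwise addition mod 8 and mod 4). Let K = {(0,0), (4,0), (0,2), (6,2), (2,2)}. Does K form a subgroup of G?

|K| = 5 does not divide |G| = 32, so by Lagrange K is not a subgroup.

No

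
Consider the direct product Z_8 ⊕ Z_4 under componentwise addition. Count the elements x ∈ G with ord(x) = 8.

16

An element (a,b) has order lcm(ord(a), ord(b)); count pairs with lcm equal to 8.
Enumerating gives 16 such elements.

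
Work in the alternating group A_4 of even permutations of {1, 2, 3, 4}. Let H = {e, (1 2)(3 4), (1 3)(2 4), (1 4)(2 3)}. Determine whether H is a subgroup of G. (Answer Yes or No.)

|H| = 4 divides |G| = 12, consistent with Lagrange.
H contains the identity, every element's inverse is in H, and H is closed under ∘: it is a subgroup.

Yes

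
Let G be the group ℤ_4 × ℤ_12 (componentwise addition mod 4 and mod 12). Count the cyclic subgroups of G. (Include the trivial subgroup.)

Each element a generates a cyclic subgroup ⟨a⟩; distinct elements may generate the same one (a cyclic group of order d has φ(d) generators).
Cyclic subgroups by order — order 1: 1; order 2: 3; order 3: 1; order 4: 6; order 6: 3; order 12: 6.
Total: 20.

20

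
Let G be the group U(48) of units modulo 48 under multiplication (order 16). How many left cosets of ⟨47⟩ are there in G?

|⟨47⟩| = 2 and |G| = 16.
By Lagrange, [G : H] = |G|/|H| = 16/2 = 8.

8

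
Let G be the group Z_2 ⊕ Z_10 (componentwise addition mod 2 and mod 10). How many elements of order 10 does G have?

An element (a,b) has order lcm(ord(a), ord(b)); count pairs with lcm equal to 10.
Enumerating gives 12 such elements.

12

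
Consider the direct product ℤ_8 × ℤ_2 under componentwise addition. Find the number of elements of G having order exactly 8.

8

An element (a,b) has order lcm(ord(a), ord(b)); count pairs with lcm equal to 8.
Enumerating gives 8 such elements.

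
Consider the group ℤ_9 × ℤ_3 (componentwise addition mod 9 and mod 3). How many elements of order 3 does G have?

8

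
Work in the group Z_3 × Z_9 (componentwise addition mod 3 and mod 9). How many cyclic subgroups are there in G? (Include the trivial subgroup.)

Group the elements of G by the cyclic subgroup they generate; each cyclic subgroup of order d accounts for φ(d) elements.
Cyclic subgroups by order — order 1: 1; order 3: 4; order 9: 3.
Total: 8.

8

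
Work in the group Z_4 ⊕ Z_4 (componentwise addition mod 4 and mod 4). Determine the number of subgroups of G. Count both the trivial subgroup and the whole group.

15

|G| = 16, so by Lagrange every subgroup order divides 16. Divisors: 1, 2, 4, 8, 16.
Subgroups by order — order 1: 1; order 2: 3; order 4: 7; order 8: 3; order 16: 1.
Total: 1 + 3 + 7 + 3 + 1 = 15.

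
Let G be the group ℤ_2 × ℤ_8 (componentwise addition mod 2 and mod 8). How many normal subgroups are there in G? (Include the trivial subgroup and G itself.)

11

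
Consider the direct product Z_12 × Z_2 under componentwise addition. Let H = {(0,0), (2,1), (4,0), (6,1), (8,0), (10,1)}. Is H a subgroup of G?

|H| = 6 divides |G| = 24, consistent with Lagrange.
H contains the identity, every element's inverse is in H, and H is closed under +: it is a subgroup.
In fact H = ⟨(2,1)⟩.

Yes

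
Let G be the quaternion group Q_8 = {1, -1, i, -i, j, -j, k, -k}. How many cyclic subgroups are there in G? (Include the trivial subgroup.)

Group the elements of G by the cyclic subgroup they generate; each cyclic subgroup of order d accounts for φ(d) elements.
Cyclic subgroups by order — order 1: 1; order 2: 1; order 4: 3.
Total: 5.

5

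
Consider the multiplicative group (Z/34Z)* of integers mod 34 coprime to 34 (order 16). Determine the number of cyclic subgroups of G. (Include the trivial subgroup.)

5

Group the elements of G by the cyclic subgroup they generate; each cyclic subgroup of order d accounts for φ(d) elements.
Cyclic subgroups by order — order 1: 1; order 2: 1; order 4: 1; order 8: 1; order 16: 1.
Total: 5.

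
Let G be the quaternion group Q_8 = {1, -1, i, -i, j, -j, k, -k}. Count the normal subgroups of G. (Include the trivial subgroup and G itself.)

6

G has 6 subgroups. Checking conjugation-invariance by order — order 1: 1/1 normal; order 2: 1/1 normal; order 4: 3/3 normal; order 8: 1/1 normal.
Total normal subgroups: 6.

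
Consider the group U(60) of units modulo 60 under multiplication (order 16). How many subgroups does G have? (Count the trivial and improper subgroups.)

27

|G| = 16, so by Lagrange every subgroup order divides 16. Divisors: 1, 2, 4, 8, 16.
Subgroups by order — order 1: 1; order 2: 7; order 4: 11; order 8: 7; order 16: 1.
Total: 1 + 7 + 11 + 7 + 1 = 27.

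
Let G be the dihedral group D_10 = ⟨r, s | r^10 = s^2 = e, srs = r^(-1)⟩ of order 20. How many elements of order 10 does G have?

4

The elements of order 10 are: r, r^3, r^7, r^9.
That's 4.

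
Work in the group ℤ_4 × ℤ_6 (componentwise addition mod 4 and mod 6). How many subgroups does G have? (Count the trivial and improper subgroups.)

16

|G| = 24, so by Lagrange every subgroup order divides 24. Divisors: 1, 2, 3, 4, 6, 8, 12, 24.
Subgroups by order — order 1: 1; order 2: 3; order 3: 1; order 4: 3; order 6: 3; order 8: 1; order 12: 3; order 24: 1.
Total: 1 + 3 + 1 + 3 + 3 + 1 + 3 + 1 = 16.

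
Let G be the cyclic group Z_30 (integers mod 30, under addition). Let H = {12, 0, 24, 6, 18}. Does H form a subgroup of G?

|H| = 5 divides |G| = 30, consistent with Lagrange.
H contains the identity, every element's inverse is in H, and H is closed under +: it is a subgroup.
In fact H = ⟨18⟩.

Yes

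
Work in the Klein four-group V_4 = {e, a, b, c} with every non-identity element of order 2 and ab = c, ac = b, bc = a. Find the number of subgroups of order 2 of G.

3

|G| = 4 and 2 | 4, so subgroups of order 2 are possible by Lagrange.
The subgroups of order 2 are: {e, a}; {e, b}; {e, c}.
So G has 3 subgroups of order 2.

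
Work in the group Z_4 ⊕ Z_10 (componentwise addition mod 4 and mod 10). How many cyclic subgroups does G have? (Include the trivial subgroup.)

Group the elements of G by the cyclic subgroup they generate; each cyclic subgroup of order d accounts for φ(d) elements.
Cyclic subgroups by order — order 1: 1; order 2: 3; order 4: 2; order 5: 1; order 10: 3; order 20: 2.
Total: 12.

12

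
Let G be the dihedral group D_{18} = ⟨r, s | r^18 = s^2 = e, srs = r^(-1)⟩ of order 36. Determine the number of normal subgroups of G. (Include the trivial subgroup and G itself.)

9

G has 45 subgroups. Checking conjugation-invariance by order — order 1: 1/1 normal; order 2: 1/19 normal; order 3: 1/1 normal; order 4: 0/9 normal; order 6: 1/7 normal; order 9: 1/1 normal; order 12: 0/3 normal; order 18: 3/3 normal; order 36: 1/1 normal.
Total normal subgroups: 9.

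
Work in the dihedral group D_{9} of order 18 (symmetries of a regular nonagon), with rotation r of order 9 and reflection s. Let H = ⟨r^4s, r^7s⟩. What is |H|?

6

|⟨r^4s⟩| = 2 and |⟨r^7s⟩| = 2, so |H| is a multiple of lcm(2, 2) = 2 and divides |G| = 18.
Closing under the operation: H = {e, r^3, r^6, rs, r^4s, r^7s}, so |H| = 6.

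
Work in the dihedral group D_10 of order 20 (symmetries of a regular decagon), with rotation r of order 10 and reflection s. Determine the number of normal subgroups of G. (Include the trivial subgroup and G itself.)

7

G has 22 subgroups. Checking conjugation-invariance by order — order 1: 1/1 normal; order 2: 1/11 normal; order 4: 0/5 normal; order 5: 1/1 normal; order 10: 3/3 normal; order 20: 1/1 normal.
Total normal subgroups: 7.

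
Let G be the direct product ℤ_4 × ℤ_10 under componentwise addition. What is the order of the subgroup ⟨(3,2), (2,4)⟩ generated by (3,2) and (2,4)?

20

|⟨(3,2)⟩| = 20 and |⟨(2,4)⟩| = 10, so |H| is a multiple of lcm(20, 10) = 20 and divides |G| = 40.
Closing under the operation: H = {(0,0), (0,2), (0,4), (0,6), (0,8), (1,0), (1,2), (1,4), (1,6), (1,8), (2,0), (2,2), (2,4), (2,6), (2,8), (3,0), (3,2), (3,4), (3,6), (3,8)}, so |H| = 20.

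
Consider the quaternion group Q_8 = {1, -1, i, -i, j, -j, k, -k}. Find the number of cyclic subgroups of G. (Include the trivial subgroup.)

Group the elements of G by the cyclic subgroup they generate; each cyclic subgroup of order d accounts for φ(d) elements.
Cyclic subgroups by order — order 1: 1; order 2: 1; order 4: 3.
Total: 5.

5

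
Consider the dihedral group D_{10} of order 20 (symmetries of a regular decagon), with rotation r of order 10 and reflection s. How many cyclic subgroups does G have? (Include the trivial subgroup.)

A cyclic subgroup of order d is generated by each of its φ(d) elements of order d, so the cyclic subgroups of order d number (#elements of order d)/φ(d).
Cyclic subgroups by order — order 1: 1; order 2: 11; order 5: 1; order 10: 1.
Total: 14.

14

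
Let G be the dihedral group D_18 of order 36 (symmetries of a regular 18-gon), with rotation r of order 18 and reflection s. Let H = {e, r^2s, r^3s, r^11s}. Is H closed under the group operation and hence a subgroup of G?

Closure fails: r^11s · r^2s = r^9 ∉ H. So H is not a subgroup.

No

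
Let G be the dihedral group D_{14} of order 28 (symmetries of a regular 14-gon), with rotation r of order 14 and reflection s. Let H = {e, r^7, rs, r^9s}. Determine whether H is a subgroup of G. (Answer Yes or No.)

Closure fails: rs · r^7 = r^8s ∉ H. So H is not a subgroup.

No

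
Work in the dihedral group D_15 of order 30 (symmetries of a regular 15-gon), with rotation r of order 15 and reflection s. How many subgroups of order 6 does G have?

5

|G| = 30 and 6 | 30, so subgroups of order 6 are possible by Lagrange.
The subgroups of order 6 are: {e, r^5, r^10, s, r^5s, r^10s}; {e, r^5, r^10, rs, r^6s, r^11s}; {e, r^5, r^10, r^2s, r^7s, r^12s}; {e, r^5, r^10, r^3s, r^8s, r^13s}; … (5 in all).
So G has 5 subgroups of order 6.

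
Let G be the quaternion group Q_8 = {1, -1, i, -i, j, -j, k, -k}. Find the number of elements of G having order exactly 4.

The elements of order 4 are: i, -i, j, -j, k, -k.
That's 6.

6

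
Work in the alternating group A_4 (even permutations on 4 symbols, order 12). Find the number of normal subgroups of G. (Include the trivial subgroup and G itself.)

G has 10 subgroups. Checking conjugation-invariance by order — order 1: 1/1 normal; order 2: 0/3 normal; order 3: 0/4 normal; order 4: 1/1 normal; order 12: 1/1 normal.
Total normal subgroups: 3.

3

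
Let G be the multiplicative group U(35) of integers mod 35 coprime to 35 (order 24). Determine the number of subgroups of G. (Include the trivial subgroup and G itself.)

|G| = 24, so by Lagrange every subgroup order divides 24. Divisors: 1, 2, 3, 4, 6, 8, 12, 24.
Subgroups by order — order 1: 1; order 2: 3; order 3: 1; order 4: 3; order 6: 3; order 8: 1; order 12: 3; order 24: 1.
Total: 1 + 3 + 1 + 3 + 3 + 1 + 3 + 1 = 16.

16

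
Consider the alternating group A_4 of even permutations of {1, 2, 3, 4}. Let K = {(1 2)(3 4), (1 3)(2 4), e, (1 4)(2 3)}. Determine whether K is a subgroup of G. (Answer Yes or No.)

|K| = 4 divides |G| = 12, consistent with Lagrange.
K contains the identity, every element's inverse is in K, and K is closed under ∘: it is a subgroup.

Yes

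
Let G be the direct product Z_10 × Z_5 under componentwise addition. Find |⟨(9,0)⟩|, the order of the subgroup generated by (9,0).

The order of (9,0) in Z_10 × Z_5 is lcm(ord(9) in Z_10, ord(0) in Z_5).
ord(9) = 10 and ord(0) = 1, so |⟨(9,0)⟩| = lcm(10, 1) = 10.

10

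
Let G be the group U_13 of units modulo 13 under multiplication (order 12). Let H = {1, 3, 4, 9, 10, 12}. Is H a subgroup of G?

Yes

|H| = 6 divides |G| = 12, consistent with Lagrange.
H contains the identity, every element's inverse is in H, and H is closed under ·: it is a subgroup.
In fact H = ⟨4⟩.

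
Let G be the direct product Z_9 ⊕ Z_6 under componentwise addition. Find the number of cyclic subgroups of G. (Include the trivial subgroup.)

16

A cyclic subgroup of order d is generated by each of its φ(d) elements of order d, so the cyclic subgroups of order d number (#elements of order d)/φ(d).
Cyclic subgroups by order — order 1: 1; order 2: 1; order 3: 4; order 6: 4; order 9: 3; order 18: 3.
Total: 16.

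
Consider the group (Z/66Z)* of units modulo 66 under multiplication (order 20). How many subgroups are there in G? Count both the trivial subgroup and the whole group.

|G| = 20, so by Lagrange every subgroup order divides 20. Divisors: 1, 2, 4, 5, 10, 20.
Subgroups by order — order 1: 1; order 2: 3; order 4: 1; order 5: 1; order 10: 3; order 20: 1.
Total: 1 + 3 + 1 + 1 + 3 + 1 = 10.

10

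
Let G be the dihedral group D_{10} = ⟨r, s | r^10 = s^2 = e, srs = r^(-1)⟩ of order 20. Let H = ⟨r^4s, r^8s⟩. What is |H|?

|⟨r^4s⟩| = 2 and |⟨r^8s⟩| = 2, so |H| is a multiple of lcm(2, 2) = 2 and divides |G| = 20.
Closing under the operation: H = {e, r^2, r^4, r^6, r^8, s, r^2s, r^4s, r^6s, r^8s}, so |H| = 10.

10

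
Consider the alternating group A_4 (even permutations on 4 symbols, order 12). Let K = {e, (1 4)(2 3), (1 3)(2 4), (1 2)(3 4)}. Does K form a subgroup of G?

|K| = 4 divides |G| = 12, consistent with Lagrange.
K contains the identity, every element's inverse is in K, and K is closed under ∘: it is a subgroup.

Yes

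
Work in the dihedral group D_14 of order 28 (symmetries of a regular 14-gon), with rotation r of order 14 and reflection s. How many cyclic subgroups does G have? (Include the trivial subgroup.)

18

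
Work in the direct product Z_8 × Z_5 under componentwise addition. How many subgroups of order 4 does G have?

1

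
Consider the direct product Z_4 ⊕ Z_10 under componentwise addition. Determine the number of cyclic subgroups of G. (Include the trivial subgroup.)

Group the elements of G by the cyclic subgroup they generate; each cyclic subgroup of order d accounts for φ(d) elements.
Cyclic subgroups by order — order 1: 1; order 2: 3; order 4: 2; order 5: 1; order 10: 3; order 20: 2.
Total: 12.

12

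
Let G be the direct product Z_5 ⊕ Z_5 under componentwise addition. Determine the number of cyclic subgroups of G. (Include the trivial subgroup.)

A cyclic subgroup of order d is generated by each of its φ(d) elements of order d, so the cyclic subgroups of order d number (#elements of order d)/φ(d).
Cyclic subgroups by order — order 1: 1; order 5: 6.
Total: 7.

7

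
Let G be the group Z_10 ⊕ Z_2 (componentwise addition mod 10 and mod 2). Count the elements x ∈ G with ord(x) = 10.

An element (a,b) has order lcm(ord(a), ord(b)); count pairs with lcm equal to 10.
Enumerating gives 12 such elements.

12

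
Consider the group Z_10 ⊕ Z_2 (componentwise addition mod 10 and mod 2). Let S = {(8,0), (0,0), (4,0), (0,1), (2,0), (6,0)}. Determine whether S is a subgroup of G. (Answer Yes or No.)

No

|S| = 6 does not divide |G| = 20, so by Lagrange S is not a subgroup.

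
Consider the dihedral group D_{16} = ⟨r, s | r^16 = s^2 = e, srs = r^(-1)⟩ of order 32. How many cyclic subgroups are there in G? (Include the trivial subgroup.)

Group the elements of G by the cyclic subgroup they generate; each cyclic subgroup of order d accounts for φ(d) elements.
Cyclic subgroups by order — order 1: 1; order 2: 17; order 4: 1; order 8: 1; order 16: 1.
Total: 21.

21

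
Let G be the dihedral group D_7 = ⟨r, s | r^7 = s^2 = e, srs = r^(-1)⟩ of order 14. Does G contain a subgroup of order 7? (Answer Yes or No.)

7 | 14. A subgroup of order 7 is {e, r, r^2, r^3, r^4, r^5, r^6}.

Yes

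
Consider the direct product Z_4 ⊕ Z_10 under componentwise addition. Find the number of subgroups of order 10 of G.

3

|G| = 40 and 10 | 40, so subgroups of order 10 are possible by Lagrange.
The subgroups of order 10 are: {(0,0), (0,1), (0,2), (0,3), (0,4), (0,5), (0,6), (0,7), (0,8), (0,9)}; {(0,0), (0,2), (0,4), (0,6), (0,8), (2,0), (2,2), (2,4), (2,6), (2,8)}; {(0,0), (0,2), (0,4), (0,6), (0,8), (2,1), (2,3), (2,5), (2,7), (2,9)}.
So G has 3 subgroups of order 10.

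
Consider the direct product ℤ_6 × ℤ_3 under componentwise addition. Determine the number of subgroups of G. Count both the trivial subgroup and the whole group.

12

|G| = 18, so by Lagrange every subgroup order divides 18. Divisors: 1, 2, 3, 6, 9, 18.
Subgroups by order — order 1: 1; order 2: 1; order 3: 4; order 6: 4; order 9: 1; order 18: 1.
Total: 1 + 1 + 4 + 4 + 1 + 1 = 12.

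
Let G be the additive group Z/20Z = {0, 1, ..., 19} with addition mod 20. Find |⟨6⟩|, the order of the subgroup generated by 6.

In Z/20Z, the order of an element a is n/gcd(a, n).
gcd(6, 20) = 2, so |⟨6⟩| = 20/2 = 10.

10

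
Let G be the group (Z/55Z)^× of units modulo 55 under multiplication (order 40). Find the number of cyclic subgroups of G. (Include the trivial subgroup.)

12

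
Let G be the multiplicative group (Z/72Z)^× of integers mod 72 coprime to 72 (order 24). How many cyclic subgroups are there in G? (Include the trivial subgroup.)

Group the elements of G by the cyclic subgroup they generate; each cyclic subgroup of order d accounts for φ(d) elements.
Cyclic subgroups by order — order 1: 1; order 2: 7; order 3: 1; order 6: 7.
Total: 16.

16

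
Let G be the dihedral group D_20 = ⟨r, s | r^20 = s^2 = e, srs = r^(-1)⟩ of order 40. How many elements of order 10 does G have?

4

The elements of order 10 are: r^2, r^6, r^14, r^18.
That's 4.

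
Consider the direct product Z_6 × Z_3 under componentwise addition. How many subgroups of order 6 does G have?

4

|G| = 18 and 6 | 18, so subgroups of order 6 are possible by Lagrange.
The subgroups of order 6 are: {(0,0), (0,1), (0,2), (3,0), (3,1), (3,2)}; {(0,0), (1,0), (2,0), (3,0), (4,0), (5,0)}; {(0,0), (1,1), (2,2), (3,0), (4,1), (5,2)}; {(0,0), (1,2), (2,1), (3,0), (4,2), (5,1)}.
So G has 4 subgroups of order 6.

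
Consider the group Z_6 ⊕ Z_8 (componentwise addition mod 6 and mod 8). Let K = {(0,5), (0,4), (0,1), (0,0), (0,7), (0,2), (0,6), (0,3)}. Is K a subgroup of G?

Yes

|K| = 8 divides |G| = 48, consistent with Lagrange.
K contains the identity, every element's inverse is in K, and K is closed under +: it is a subgroup.
In fact K = ⟨(0,1)⟩.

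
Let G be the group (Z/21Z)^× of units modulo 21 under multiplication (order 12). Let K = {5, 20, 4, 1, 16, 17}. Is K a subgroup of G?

Yes

|K| = 6 divides |G| = 12, consistent with Lagrange.
K contains the identity, every element's inverse is in K, and K is closed under ·: it is a subgroup.
In fact K = ⟨17⟩.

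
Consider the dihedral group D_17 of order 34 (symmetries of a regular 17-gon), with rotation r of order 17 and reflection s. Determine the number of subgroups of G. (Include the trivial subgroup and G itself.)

20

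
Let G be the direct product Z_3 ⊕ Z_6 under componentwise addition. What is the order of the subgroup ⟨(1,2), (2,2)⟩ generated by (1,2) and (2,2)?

|⟨(1,2)⟩| = 3 and |⟨(2,2)⟩| = 3, so |H| is a multiple of lcm(3, 3) = 3 and divides |G| = 18.
Closing under the operation: H = {(0,0), (0,2), (0,4), (1,0), (1,2), (1,4), (2,0), (2,2), (2,4)}, so |H| = 9.

9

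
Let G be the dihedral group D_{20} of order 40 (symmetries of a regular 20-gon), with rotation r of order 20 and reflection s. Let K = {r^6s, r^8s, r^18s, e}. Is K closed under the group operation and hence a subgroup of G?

No

Closure fails: r^18s · r^8s = r^10 ∉ K. So K is not a subgroup.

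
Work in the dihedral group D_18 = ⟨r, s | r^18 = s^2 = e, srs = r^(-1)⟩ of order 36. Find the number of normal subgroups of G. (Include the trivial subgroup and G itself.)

9

G has 45 subgroups. Checking conjugation-invariance by order — order 1: 1/1 normal; order 2: 1/19 normal; order 3: 1/1 normal; order 4: 0/9 normal; order 6: 1/7 normal; order 9: 1/1 normal; order 12: 0/3 normal; order 18: 3/3 normal; order 36: 1/1 normal.
Total normal subgroups: 9.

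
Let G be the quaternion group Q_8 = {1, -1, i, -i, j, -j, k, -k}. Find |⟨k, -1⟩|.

|⟨k⟩| = 4 and |⟨-1⟩| = 2, so |H| is a multiple of lcm(4, 2) = 4 and divides |G| = 8.
Closing under the operation: H = {1, -1, k, -k}, so |H| = 4.

4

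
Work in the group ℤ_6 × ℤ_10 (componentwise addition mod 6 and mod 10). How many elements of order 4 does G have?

An element (a,b) has order lcm(ord(a), ord(b)); count pairs with lcm equal to 4.
Enumerating gives 0 such elements.

0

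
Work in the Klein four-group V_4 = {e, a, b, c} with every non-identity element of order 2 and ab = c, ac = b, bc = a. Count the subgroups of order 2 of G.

|G| = 4 and 2 | 4, so subgroups of order 2 are possible by Lagrange.
The subgroups of order 2 are: {e, a}; {e, b}; {e, c}.
So G has 3 subgroups of order 2.

3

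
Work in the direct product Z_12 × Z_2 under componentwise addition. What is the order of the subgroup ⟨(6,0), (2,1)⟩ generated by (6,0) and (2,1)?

|⟨(6,0)⟩| = 2 and |⟨(2,1)⟩| = 6, so |H| is a multiple of lcm(2, 6) = 6 and divides |G| = 24.
Closing under the operation: H = {(0,0), (0,1), (2,0), (2,1), (4,0), (4,1), (6,0), (6,1), (8,0), (8,1), (10,0), (10,1)}, so |H| = 12.

12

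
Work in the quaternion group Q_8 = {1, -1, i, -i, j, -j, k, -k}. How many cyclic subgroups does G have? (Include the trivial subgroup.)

5

Each element a generates a cyclic subgroup ⟨a⟩; distinct elements may generate the same one (a cyclic group of order d has φ(d) generators).
Cyclic subgroups by order — order 1: 1; order 2: 1; order 4: 3.
Total: 5.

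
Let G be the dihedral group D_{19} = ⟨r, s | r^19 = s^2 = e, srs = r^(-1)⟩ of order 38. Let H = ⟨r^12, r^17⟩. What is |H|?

19

|⟨r^12⟩| = 19 and |⟨r^17⟩| = 19, so |H| is a multiple of lcm(19, 19) = 19 and divides |G| = 38.
Closing under the operation: H = {e, r, r^2, r^3, r^4, r^5, r^6, r^7, r^8, r^9, r^10, r^11, r^12, r^13, r^14, r^15, r^16, r^17, r^18}, so |H| = 19.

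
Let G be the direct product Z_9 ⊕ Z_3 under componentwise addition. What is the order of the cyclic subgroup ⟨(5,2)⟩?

9

The order of (5,2) in Z_9 × Z_3 is lcm(ord(5) in Z_9, ord(2) in Z_3).
ord(5) = 9 and ord(2) = 3, so |⟨(5,2)⟩| = lcm(9, 3) = 9.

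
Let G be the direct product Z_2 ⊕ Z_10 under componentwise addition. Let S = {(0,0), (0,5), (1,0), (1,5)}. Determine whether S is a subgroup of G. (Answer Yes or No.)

Yes

|S| = 4 divides |G| = 20, consistent with Lagrange.
S contains the identity, every element's inverse is in S, and S is closed under +: it is a subgroup.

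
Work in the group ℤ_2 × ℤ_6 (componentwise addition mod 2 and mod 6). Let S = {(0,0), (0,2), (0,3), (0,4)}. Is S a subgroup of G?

Closure fails: (0,2) + (0,3) = (0,5) ∉ S. So S is not a subgroup.

No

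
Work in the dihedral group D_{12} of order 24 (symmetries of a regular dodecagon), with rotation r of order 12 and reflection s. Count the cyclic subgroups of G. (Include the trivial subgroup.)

A cyclic subgroup of order d is generated by each of its φ(d) elements of order d, so the cyclic subgroups of order d number (#elements of order d)/φ(d).
Cyclic subgroups by order — order 1: 1; order 2: 13; order 3: 1; order 4: 1; order 6: 1; order 12: 1.
Total: 18.

18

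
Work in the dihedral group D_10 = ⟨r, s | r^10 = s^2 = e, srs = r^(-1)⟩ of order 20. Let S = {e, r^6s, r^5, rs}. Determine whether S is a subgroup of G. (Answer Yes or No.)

Yes

|S| = 4 divides |G| = 20, consistent with Lagrange.
S contains the identity, every element's inverse is in S, and S is closed under ·: it is a subgroup.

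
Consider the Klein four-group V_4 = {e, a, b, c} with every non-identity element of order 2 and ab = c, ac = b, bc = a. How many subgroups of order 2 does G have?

|G| = 4 and 2 | 4, so subgroups of order 2 are possible by Lagrange.
The subgroups of order 2 are: {e, a}; {e, b}; {e, c}.
So G has 3 subgroups of order 2.

3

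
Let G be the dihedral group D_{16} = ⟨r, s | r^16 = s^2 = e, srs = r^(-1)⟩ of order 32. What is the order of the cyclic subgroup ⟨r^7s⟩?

Computing powers of r^7s: the smallest k with (r^7s)^k = e is k = 2.

2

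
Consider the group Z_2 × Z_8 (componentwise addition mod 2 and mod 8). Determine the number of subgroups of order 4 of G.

|G| = 16 and 4 | 16, so subgroups of order 4 are possible by Lagrange.
The subgroups of order 4 are: {(0,0), (0,2), (0,4), (0,6)}; {(0,0), (0,4), (1,0), (1,4)}; {(0,0), (0,4), (1,2), (1,6)}.
So G has 3 subgroups of order 4.

3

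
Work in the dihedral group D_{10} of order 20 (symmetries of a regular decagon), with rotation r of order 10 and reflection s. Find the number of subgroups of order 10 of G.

3

|G| = 20 and 10 | 20, so subgroups of order 10 are possible by Lagrange.
The subgroups of order 10 are: {e, r, r^2, r^3, r^4, r^5, r^6, r^7, r^8, r^9}; {e, r^2, r^4, r^6, r^8, s, r^2s, r^4s, r^6s, r^8s}; {e, r^2, r^4, r^6, r^8, rs, r^3s, r^5s, r^7s, r^9s}.
So G has 3 subgroups of order 10.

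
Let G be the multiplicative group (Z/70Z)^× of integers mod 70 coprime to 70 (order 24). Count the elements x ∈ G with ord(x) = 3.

The elements of order 3 are: 11, 51.
That's 2.

2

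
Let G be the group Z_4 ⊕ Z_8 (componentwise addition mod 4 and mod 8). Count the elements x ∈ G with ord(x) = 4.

An element (a,b) has order lcm(ord(a), ord(b)); count pairs with lcm equal to 4.
Enumerating gives 12 such elements.

12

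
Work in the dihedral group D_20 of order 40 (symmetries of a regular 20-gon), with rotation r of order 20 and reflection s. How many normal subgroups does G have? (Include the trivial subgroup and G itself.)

G has 48 subgroups. Checking conjugation-invariance by order — order 1: 1/1 normal; order 2: 1/21 normal; order 4: 1/11 normal; order 5: 1/1 normal; order 8: 0/5 normal; order 10: 1/5 normal; order 20: 3/3 normal; order 40: 1/1 normal.
Total normal subgroups: 9.

9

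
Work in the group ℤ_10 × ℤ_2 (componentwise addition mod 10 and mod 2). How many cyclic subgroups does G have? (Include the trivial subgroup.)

8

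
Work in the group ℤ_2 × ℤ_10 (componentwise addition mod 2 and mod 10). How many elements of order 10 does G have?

12

An element (a,b) has order lcm(ord(a), ord(b)); count pairs with lcm equal to 10.
Enumerating gives 12 such elements.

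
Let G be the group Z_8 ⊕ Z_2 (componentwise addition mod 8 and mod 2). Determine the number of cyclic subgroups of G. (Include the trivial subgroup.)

8

Each element a generates a cyclic subgroup ⟨a⟩; distinct elements may generate the same one (a cyclic group of order d has φ(d) generators).
Cyclic subgroups by order — order 1: 1; order 2: 3; order 4: 2; order 8: 2.
Total: 8.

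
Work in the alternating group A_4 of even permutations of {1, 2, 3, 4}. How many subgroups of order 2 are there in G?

|G| = 12 and 2 | 12, so subgroups of order 2 are possible by Lagrange.
The subgroups of order 2 are: {e, (1 2)(3 4)}; {e, (1 3)(2 4)}; {e, (1 4)(2 3)}.
So G has 3 subgroups of order 2.

3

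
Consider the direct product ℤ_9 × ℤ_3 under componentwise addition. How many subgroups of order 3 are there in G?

|G| = 27 and 3 | 27, so subgroups of order 3 are possible by Lagrange.
The subgroups of order 3 are: {(0,0), (0,1), (0,2)}; {(0,0), (3,0), (6,0)}; {(0,0), (3,1), (6,2)}; {(0,0), (3,2), (6,1)}.
So G has 4 subgroups of order 3.

4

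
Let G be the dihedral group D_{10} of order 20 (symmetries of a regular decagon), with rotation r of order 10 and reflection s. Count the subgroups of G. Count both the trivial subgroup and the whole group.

22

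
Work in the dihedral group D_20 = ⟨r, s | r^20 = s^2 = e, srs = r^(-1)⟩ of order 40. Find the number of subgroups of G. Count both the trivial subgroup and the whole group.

|G| = 40, so by Lagrange every subgroup order divides 40. Divisors: 1, 2, 4, 5, 8, 10, 20, 40.
Subgroups by order — order 1: 1; order 2: 21; order 4: 11; order 5: 1; order 8: 5; order 10: 5; order 20: 3; order 40: 1.
Total: 1 + 21 + 11 + 1 + 5 + 5 + 3 + 1 = 48.

48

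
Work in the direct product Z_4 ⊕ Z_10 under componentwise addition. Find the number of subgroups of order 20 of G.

3

|G| = 40 and 20 | 40, so subgroups of order 20 are possible by Lagrange.
The subgroups of order 20 are: {(0,0), (0,1), (0,2), (0,3), (0,4), (0,5), (0,6), (0,7), (0,8), (0,9), (2,0), (2,1), (2,2), (2,3), (2,4), (2,5), (2,6), (2,7), (2,8), (2,9)}; {(0,0), (0,2), (0,4), (0,6), (0,8), (1,0), (1,2), (1,4), (1,6), (1,8), (2,0), (2,2), (2,4), (2,6), (2,8), (3,0), (3,2), (3,4), (3,6), (3,8)}; {(0,0), (0,2), (0,4), (0,6), (0,8), (1,1), (1,3), (1,5), (1,7), (1,9), (2,0), (2,2), (2,4), (2,6), (2,8), (3,1), (3,3), (3,5), (3,7), (3,9)}.
So G has 3 subgroups of order 20.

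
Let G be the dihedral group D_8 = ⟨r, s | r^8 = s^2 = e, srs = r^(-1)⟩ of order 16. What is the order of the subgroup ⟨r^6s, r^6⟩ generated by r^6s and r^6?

8

|⟨r^6s⟩| = 2 and |⟨r^6⟩| = 4, so |H| is a multiple of lcm(2, 4) = 4 and divides |G| = 16.
Closing under the operation: H = {e, r^2, r^4, r^6, s, r^2s, r^4s, r^6s}, so |H| = 8.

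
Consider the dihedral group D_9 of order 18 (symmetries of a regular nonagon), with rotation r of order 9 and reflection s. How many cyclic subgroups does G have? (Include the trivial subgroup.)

12

Each element a generates a cyclic subgroup ⟨a⟩; distinct elements may generate the same one (a cyclic group of order d has φ(d) generators).
Cyclic subgroups by order — order 1: 1; order 2: 9; order 3: 1; order 9: 1.
Total: 12.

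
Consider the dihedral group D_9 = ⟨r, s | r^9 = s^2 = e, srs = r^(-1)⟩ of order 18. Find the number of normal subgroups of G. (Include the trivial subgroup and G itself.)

G has 16 subgroups. Checking conjugation-invariance by order — order 1: 1/1 normal; order 2: 0/9 normal; order 3: 1/1 normal; order 6: 0/3 normal; order 9: 1/1 normal; order 18: 1/1 normal.
Total normal subgroups: 4.

4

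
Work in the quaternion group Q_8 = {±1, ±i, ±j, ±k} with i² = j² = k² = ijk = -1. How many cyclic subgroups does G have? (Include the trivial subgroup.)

Each element a generates a cyclic subgroup ⟨a⟩; distinct elements may generate the same one (a cyclic group of order d has φ(d) generators).
Cyclic subgroups by order — order 1: 1; order 2: 1; order 4: 3.
Total: 5.

5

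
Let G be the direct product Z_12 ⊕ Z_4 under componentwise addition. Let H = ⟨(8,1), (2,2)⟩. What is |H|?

24

|⟨(8,1)⟩| = 12 and |⟨(2,2)⟩| = 6, so |H| is a multiple of lcm(12, 6) = 12 and divides |G| = 48.
Closing under the operation: H = {(0,0), (0,1), (0,2), (0,3), (2,0), (2,1), (2,2), (2,3), (4,0), (4,1), (4,2), (4,3), (6,0), (6,1), (6,2), (6,3), (8,0), (8,1), (8,2), (8,3), (10,0), (10,1), (10,2), (10,3)}, so |H| = 24.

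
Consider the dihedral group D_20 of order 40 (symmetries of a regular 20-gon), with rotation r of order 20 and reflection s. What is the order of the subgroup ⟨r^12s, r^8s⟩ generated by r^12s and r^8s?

|⟨r^12s⟩| = 2 and |⟨r^8s⟩| = 2, so |H| is a multiple of lcm(2, 2) = 2 and divides |G| = 40.
Closing under the operation: H = {e, r^4, r^8, r^12, r^16, s, r^4s, r^8s, r^12s, r^16s}, so |H| = 10.

10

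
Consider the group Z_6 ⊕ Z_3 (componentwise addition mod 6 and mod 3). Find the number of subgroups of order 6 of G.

4

|G| = 18 and 6 | 18, so subgroups of order 6 are possible by Lagrange.
The subgroups of order 6 are: {(0,0), (0,1), (0,2), (3,0), (3,1), (3,2)}; {(0,0), (1,0), (2,0), (3,0), (4,0), (5,0)}; {(0,0), (1,1), (2,2), (3,0), (4,1), (5,2)}; {(0,0), (1,2), (2,1), (3,0), (4,2), (5,1)}.
So G has 4 subgroups of order 6.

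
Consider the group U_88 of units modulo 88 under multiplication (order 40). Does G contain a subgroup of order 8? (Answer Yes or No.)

Yes

8 | 40. A subgroup of order 8 is {1, 21, 23, 43, 45, 65, 67, 87}.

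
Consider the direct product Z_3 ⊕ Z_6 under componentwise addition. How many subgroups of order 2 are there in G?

1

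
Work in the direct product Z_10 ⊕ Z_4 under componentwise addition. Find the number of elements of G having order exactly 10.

12

An element (a,b) has order lcm(ord(a), ord(b)); count pairs with lcm equal to 10.
Enumerating gives 12 such elements.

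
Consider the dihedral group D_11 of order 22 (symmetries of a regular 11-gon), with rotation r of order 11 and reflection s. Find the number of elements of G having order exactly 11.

10

Enumerating element orders in G gives 10 elements of order 11.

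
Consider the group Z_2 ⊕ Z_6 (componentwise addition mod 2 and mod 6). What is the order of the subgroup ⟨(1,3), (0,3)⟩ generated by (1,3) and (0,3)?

4

|⟨(1,3)⟩| = 2 and |⟨(0,3)⟩| = 2, so |H| is a multiple of lcm(2, 2) = 2 and divides |G| = 12.
Closing under the operation: H = {(0,0), (0,3), (1,0), (1,3)}, so |H| = 4.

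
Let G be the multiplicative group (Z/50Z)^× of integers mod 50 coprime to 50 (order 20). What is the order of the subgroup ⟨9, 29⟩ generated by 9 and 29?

10

|⟨9⟩| = 10 and |⟨29⟩| = 10, so |H| is a multiple of lcm(10, 10) = 10 and divides |G| = 20.
Closing under the operation: H = {1, 9, 11, 19, 21, 29, 31, 39, 41, 49}, so |H| = 10.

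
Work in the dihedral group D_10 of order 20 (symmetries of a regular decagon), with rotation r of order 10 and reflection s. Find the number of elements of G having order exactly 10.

The elements of order 10 are: r, r^3, r^7, r^9.
That's 4.

4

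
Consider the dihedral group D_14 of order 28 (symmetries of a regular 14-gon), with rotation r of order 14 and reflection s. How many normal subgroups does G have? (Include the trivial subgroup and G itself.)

G has 28 subgroups. Checking conjugation-invariance by order — order 1: 1/1 normal; order 2: 1/15 normal; order 4: 0/7 normal; order 7: 1/1 normal; order 14: 3/3 normal; order 28: 1/1 normal.
Total normal subgroups: 7.

7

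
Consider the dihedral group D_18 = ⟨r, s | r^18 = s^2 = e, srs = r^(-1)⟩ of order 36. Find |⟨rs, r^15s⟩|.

|⟨rs⟩| = 2 and |⟨r^15s⟩| = 2, so |H| is a multiple of lcm(2, 2) = 2 and divides |G| = 36.
Closing under the operation: H = {e, r^2, r^4, r^6, r^8, r^10, r^12, r^14, r^16, rs, r^3s, r^5s, r^7s, r^9s, r^11s, r^13s, r^15s, r^17s}, so |H| = 18.

18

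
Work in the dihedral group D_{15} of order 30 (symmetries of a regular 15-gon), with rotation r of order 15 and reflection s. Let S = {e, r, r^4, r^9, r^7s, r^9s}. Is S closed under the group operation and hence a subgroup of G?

No

r^9 ∈ S but its inverse r^6 ∉ S, so S is not a subgroup.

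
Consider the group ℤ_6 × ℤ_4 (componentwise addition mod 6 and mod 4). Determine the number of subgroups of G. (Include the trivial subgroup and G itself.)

16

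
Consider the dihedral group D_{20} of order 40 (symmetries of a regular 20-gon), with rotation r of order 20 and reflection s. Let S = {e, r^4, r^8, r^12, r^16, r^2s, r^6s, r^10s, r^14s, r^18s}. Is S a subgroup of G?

|S| = 10 divides |G| = 40, consistent with Lagrange.
S contains the identity, every element's inverse is in S, and S is closed under ·: it is a subgroup.

Yes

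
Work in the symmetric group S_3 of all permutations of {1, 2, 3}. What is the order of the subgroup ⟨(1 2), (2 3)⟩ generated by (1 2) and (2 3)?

6

|⟨(1 2)⟩| = 2 and |⟨(2 3)⟩| = 2, so |H| is a multiple of lcm(2, 2) = 2 and divides |G| = 6.
Closing {(1 2), (2 3)} under the group operation gives all of G, so |H| = 6.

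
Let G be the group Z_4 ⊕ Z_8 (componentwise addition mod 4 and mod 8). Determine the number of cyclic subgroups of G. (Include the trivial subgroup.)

14

Group the elements of G by the cyclic subgroup they generate; each cyclic subgroup of order d accounts for φ(d) elements.
Cyclic subgroups by order — order 1: 1; order 2: 3; order 4: 6; order 8: 4.
Total: 14.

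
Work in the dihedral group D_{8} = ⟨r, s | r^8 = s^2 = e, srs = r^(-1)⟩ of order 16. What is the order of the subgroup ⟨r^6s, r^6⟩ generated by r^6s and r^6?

8

|⟨r^6s⟩| = 2 and |⟨r^6⟩| = 4, so |H| is a multiple of lcm(2, 4) = 4 and divides |G| = 16.
Closing under the operation: H = {e, r^2, r^4, r^6, s, r^2s, r^4s, r^6s}, so |H| = 8.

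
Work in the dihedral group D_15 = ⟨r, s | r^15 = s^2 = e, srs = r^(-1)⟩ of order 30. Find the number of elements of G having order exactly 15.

8

The elements of order 15 are: r, r^2, r^4, r^7, r^8, r^11, r^13, r^14.
That's 8.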